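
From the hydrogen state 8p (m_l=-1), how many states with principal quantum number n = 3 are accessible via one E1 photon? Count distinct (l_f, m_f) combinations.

4

E1 requires Δl = ±1, so l_f ∈ {0, 2}; with 0 ≤ l_f ≤ n_f−1 = 2, the allowed l_f values are {0, 2}.
For l_f = 0: m_f ∈ {m_i−1, m_i, m_i+1} ∩ [−0, 0] = {0} → 1 state.
For l_f = 2: m_f ∈ {m_i−1, m_i, m_i+1} ∩ [−2, 2] = {-2, -1, 0} → 3 states.
Total: 4.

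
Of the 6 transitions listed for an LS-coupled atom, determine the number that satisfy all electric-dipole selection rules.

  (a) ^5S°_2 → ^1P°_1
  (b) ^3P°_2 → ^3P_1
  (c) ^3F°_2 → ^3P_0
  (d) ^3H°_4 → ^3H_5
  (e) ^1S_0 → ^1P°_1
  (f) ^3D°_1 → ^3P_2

(a) forbidden (parity, ΔS fail)
(b) allowed
(c) forbidden (ΔL, ΔJ fail)
(d) allowed
(e) allowed
(f) allowed
Total allowed: 4 of 6.

4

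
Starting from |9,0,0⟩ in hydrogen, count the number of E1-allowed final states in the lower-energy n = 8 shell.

E1 requires Δl = ±1, so l_f ∈ {-1, 1}; with 0 ≤ l_f ≤ n_f−1 = 7, the allowed l_f values are {1}.
For l_f = 1: m_f ∈ {m_i−1, m_i, m_i+1} ∩ [−1, 1] = {-1, 0, 1} → 3 states.
Total: 3.

3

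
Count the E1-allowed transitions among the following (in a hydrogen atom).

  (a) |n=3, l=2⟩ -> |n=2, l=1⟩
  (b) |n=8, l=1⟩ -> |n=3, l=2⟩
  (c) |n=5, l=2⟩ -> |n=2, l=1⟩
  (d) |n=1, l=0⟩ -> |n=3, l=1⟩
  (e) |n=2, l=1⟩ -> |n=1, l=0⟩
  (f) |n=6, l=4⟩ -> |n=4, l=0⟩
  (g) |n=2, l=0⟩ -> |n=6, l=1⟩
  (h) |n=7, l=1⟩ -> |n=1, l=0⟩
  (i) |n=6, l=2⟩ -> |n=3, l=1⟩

(a) allowed
(b) allowed
(c) allowed
(d) allowed
(e) allowed
(f) forbidden — Δl = -4 (E1 requires Δl = ±1)
(g) allowed
(h) allowed
(i) allowed
Total allowed: 8 of 9.

8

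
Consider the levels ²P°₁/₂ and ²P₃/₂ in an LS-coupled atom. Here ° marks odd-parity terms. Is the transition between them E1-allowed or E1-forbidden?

allowed

Initial level: S=1/2, L=1, J=1/2, parity odd. Final level: S=1/2, L=1, J=3/2, parity even.
Parity must change: odd → even — satisfied.
ΔS = 0: S: 1/2 → 1/2 — satisfied.
ΔL = 0, ±1 (not L=0↔0): L: 1 → 1, ΔL = +0 — satisfied.
ΔJ = 0, ±1 (not J=0↔0): J: 1/2 → 3/2, ΔJ = +1 — satisfied.
All four E1 rules are satisfied.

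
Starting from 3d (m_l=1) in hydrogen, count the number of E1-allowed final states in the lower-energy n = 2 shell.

2

E1 requires Δl = ±1, so l_f ∈ {1, 3}; with 0 ≤ l_f ≤ n_f−1 = 1, the allowed l_f values are {1}.
For l_f = 1: m_f ∈ {m_i−1, m_i, m_i+1} ∩ [−1, 1] = {0, 1} → 2 states.
Total: 2.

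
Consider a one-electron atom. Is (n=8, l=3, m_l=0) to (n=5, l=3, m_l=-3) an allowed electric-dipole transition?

forbidden

Initial l = 3, final l = 3, so Δl = +0. E1 requires Δl = ±1: ✗.
Δm_l = -3 − (0) = -3. E1 requires Δm_l = 0, ±1: ✗.
The transition is electric-dipole forbidden.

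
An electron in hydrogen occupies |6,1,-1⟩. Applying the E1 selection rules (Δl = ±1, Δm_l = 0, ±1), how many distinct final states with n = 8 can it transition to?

E1 requires Δl = ±1, so l_f ∈ {0, 2}; with 0 ≤ l_f ≤ n_f−1 = 7, the allowed l_f values are {0, 2}.
For l_f = 0: m_f ∈ {m_i−1, m_i, m_i+1} ∩ [−0, 0] = {0} → 1 state.
For l_f = 2: m_f ∈ {m_i−1, m_i, m_i+1} ∩ [−2, 2] = {-2, -1, 0} → 3 states.
Total: 4.

4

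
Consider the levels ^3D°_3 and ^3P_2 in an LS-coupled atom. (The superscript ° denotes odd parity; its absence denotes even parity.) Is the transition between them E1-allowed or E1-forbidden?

ΔS = 0: S: 1 → 1 — passes.
ΔJ = 0, ±1 (not J=0↔0): J: 3 → 2, ΔJ = -1 — passes.
ΔL = 0, ±1 (not L=0↔0): L: 2 → 1, ΔL = -1 — passes.
Parity must change: odd → even — passes.
All four E1 rules are satisfied.

allowed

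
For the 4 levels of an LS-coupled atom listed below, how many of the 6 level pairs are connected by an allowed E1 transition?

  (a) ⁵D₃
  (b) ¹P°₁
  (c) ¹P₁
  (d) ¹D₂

2

(a)–(b): forbidden (ΔS, ΔJ).
(a)–(c): forbidden (parity, ΔS, ΔJ).
(a)–(d): forbidden (parity, ΔS).
(b)–(c): allowed.
(b)–(d): allowed.
(c)–(d): forbidden (parity).
Allowed pairs: 2 of 6.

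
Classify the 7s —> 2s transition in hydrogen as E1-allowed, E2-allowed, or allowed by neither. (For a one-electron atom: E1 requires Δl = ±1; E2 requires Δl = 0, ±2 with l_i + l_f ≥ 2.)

Δl = 0 − 0 = +0; l_i + l_f = 0.
E1 (Δl = ±1): not satisfied.
E2 (Δl = 0,±2, l_i+l_f ≥ 2): not satisfied.

neither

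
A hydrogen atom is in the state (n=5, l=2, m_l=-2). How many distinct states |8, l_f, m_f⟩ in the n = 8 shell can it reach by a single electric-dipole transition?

E1 requires Δl = ±1, so l_f ∈ {1, 3}; with 0 ≤ l_f ≤ n_f−1 = 7, the allowed l_f values are {1, 3}.
For l_f = 1: m_f ∈ {m_i−1, m_i, m_i+1} ∩ [−1, 1] = {-1} → 1 state.
For l_f = 3: m_f ∈ {m_i−1, m_i, m_i+1} ∩ [−3, 3] = {-3, -2, -1} → 3 states.
Total: 4.

4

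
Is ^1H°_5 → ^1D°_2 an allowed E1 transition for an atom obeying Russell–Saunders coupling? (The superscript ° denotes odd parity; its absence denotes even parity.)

forbidden

Initial level: S=0, L=5, J=5, parity odd. Final level: S=0, L=2, J=2, parity odd.
ΔJ = 0, ±1 (not J=0↔0): J: 5 → 2, ΔJ = -3 — fails.
ΔL = 0, ±1 (not L=0↔0): L: 5 → 2, ΔL = -3 — fails.
ΔS = 0: S: 0 → 0 — passes.
Parity must change: odd → odd — fails.
Rule(s) violated: parity, ΔL, ΔJ.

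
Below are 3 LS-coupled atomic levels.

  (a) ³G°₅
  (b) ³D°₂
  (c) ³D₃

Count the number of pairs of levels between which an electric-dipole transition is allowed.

1

(a)–(b): forbidden (parity, ΔL, ΔJ).
(a)–(c): forbidden (ΔL, ΔJ).
(b)–(c): allowed.
Allowed pairs: 1 of 3.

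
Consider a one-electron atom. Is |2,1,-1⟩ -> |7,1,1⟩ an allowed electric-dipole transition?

Δl = 1 − 1 = +0; the E1 rule Δl = ±1 is fails.
m_l: -1 → 1 (Δm_l = +2). |Δm_l| ≤ 1 fails.
The transition is electric-dipole forbidden.

forbidden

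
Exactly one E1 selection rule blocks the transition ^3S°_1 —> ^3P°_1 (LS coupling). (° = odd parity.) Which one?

parity

Reading off the term symbols: S 1→1, L 0→1, J 1→1, parity odd→odd.
Parity must change: odd → odd — fails.
ΔS = 0: S: 1 → 1 — passes.
ΔL = 0, ±1 (not L=0↔0): L: 0 → 1, ΔL = +1 — passes.
ΔJ = 0, ±1 (not J=0↔0): J: 1 → 1, ΔJ = +0 — passes.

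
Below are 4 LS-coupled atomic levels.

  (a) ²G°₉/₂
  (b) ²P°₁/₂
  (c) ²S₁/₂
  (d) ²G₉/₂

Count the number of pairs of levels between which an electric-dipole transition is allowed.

(a)–(b): forbidden (parity, ΔL, ΔJ).
(a)–(c): forbidden (ΔL, ΔJ).
(a)–(d): allowed.
(b)–(c): allowed.
(b)–(d): forbidden (ΔL, ΔJ).
(c)–(d): forbidden (parity, ΔL, ΔJ).
Allowed pairs: 2 of 6.

2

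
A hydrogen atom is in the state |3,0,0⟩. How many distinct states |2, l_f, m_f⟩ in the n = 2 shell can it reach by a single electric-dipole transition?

3

E1 requires Δl = ±1, so l_f ∈ {-1, 1}; with 0 ≤ l_f ≤ n_f−1 = 1, the allowed l_f values are {1}.
For l_f = 1: m_f ∈ {m_i−1, m_i, m_i+1} ∩ [−1, 1] = {-1, 0, 1} → 3 states.
Total: 3.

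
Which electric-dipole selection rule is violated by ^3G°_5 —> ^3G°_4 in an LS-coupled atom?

Reading off the term symbols: S 1→1, L 4→4, J 5→4, parity odd→odd.
ΔS = 0: S: 1 → 1 — passes.
Parity must change: odd → odd — fails.
ΔJ = 0, ±1 (not J=0↔0): J: 5 → 4, ΔJ = -1 — passes.
ΔL = 0, ±1 (not L=0↔0): L: 4 → 4, ΔL = +0 — passes.

parity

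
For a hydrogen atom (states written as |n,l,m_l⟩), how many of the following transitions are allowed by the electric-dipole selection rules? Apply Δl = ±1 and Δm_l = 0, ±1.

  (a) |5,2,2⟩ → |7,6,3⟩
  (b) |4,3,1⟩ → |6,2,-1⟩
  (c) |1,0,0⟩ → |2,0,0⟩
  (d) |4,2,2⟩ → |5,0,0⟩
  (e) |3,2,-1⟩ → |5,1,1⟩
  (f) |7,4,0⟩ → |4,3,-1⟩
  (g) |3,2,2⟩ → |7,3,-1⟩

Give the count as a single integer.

(a) forbidden — Δl = +4 (E1 requires Δl = ±1)
(b) forbidden — Δm_l = -2 (E1 requires Δm_l = 0, ±1)
(c) forbidden — Δl = +0 (E1 requires Δl = ±1)
(d) forbidden — Δl = -2 (E1 requires Δl = ±1); Δm_l = -2 (E1 requires Δm_l = 0, ±1)
(e) forbidden — Δm_l = +2 (E1 requires Δm_l = 0, ±1)
(f) allowed
(g) forbidden — Δm_l = -3 (E1 requires Δm_l = 0, ±1)
Total allowed: 1 of 7.

1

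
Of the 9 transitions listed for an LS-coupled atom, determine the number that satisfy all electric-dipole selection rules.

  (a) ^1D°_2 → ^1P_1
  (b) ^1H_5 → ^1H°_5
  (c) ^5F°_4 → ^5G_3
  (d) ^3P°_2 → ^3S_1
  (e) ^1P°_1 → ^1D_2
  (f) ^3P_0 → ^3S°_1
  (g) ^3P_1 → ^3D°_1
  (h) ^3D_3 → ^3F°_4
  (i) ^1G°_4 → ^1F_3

(a) allowed
(b) allowed
(c) allowed
(d) allowed
(e) allowed
(f) allowed
(g) allowed
(h) allowed
(i) allowed
Total allowed: 9 of 9.

9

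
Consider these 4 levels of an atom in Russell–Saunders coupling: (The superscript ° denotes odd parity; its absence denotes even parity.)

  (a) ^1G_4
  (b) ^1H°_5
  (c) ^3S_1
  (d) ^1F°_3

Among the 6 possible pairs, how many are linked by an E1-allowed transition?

2

(a)–(b): allowed.
(a)–(c): forbidden (parity, ΔS, ΔL, ΔJ).
(a)–(d): allowed.
(b)–(c): forbidden (ΔS, ΔL, ΔJ).
(b)–(d): forbidden (parity, ΔL, ΔJ).
(c)–(d): forbidden (ΔS, ΔL, ΔJ).
Allowed pairs: 2 of 6.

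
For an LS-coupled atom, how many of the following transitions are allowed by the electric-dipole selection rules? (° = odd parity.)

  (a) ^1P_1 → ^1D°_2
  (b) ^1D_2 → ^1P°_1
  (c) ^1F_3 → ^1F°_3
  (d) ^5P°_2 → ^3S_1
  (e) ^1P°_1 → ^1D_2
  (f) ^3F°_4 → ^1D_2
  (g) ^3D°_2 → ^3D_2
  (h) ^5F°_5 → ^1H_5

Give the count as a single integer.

5

(a) allowed
(b) allowed
(c) allowed
(d) forbidden (ΔS fails)
(e) allowed
(f) forbidden (ΔS, ΔJ fail)
(g) allowed
(h) forbidden (ΔS, ΔL fail)
Total allowed: 5 of 8.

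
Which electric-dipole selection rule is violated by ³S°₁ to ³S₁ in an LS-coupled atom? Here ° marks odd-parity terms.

Parity must change: odd → even — ok.
ΔS = 0: S: 1 → 1 — ok.
ΔL = 0, ±1 (not L=0↔0): L: 0 → 0, ΔL = +0 — fails.
ΔJ = 0, ±1 (not J=0↔0): J: 1 → 1, ΔJ = +0 — ok.

the L=0 ↔ L=0 exclusion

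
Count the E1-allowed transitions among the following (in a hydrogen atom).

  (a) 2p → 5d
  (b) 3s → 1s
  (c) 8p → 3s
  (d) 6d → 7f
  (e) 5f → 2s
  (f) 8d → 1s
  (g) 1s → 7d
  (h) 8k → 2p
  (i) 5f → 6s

(a) allowed
(b) forbidden — Δl = +0 (E1 requires Δl = ±1)
(c) allowed
(d) allowed
(e) forbidden — Δl = -3 (E1 requires Δl = ±1)
(f) forbidden — Δl = -2 (E1 requires Δl = ±1)
(g) forbidden — Δl = +2 (E1 requires Δl = ±1)
(h) forbidden — Δl = -6 (E1 requires Δl = ±1)
(i) forbidden — Δl = -3 (E1 requires Δl = ±1)
Total allowed: 3 of 9.

3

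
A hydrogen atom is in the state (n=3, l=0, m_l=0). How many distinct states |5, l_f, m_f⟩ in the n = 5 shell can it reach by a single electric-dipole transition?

3

E1 requires Δl = ±1, so l_f ∈ {-1, 1}; with 0 ≤ l_f ≤ n_f−1 = 4, the allowed l_f values are {1}.
For l_f = 1: m_f ∈ {m_i−1, m_i, m_i+1} ∩ [−1, 1] = {-1, 0, 1} → 3 states.
Total: 3.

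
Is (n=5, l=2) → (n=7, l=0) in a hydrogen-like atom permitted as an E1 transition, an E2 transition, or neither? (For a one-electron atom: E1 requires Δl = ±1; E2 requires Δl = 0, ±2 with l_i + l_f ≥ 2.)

E2

Δl = 0 − 2 = -2; l_i + l_f = 2.
E1 (Δl = ±1): not satisfied.
E2 (Δl = 0,±2, l_i+l_f ≥ 2): satisfied.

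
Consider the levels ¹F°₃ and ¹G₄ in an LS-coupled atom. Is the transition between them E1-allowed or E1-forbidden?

Parity must change: odd → even — ✓.
ΔJ = 0, ±1 (not J=0↔0): J: 3 → 4, ΔJ = +1 — ✓.
ΔL = 0, ±1 (not L=0↔0): L: 3 → 4, ΔL = +1 — ✓.
ΔS = 0: S: 0 → 0 — ✓.
All four E1 rules are satisfied.

allowed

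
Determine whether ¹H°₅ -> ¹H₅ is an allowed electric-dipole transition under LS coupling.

Parity must change: odd → even — ok.
ΔS = 0: S: 0 → 0 — ok.
ΔL = 0, ±1 (not L=0↔0): L: 5 → 5, ΔL = +0 — ok.
ΔJ = 0, ±1 (not J=0↔0): J: 5 → 5, ΔJ = +0 — ok.
All four E1 rules are satisfied.

allowed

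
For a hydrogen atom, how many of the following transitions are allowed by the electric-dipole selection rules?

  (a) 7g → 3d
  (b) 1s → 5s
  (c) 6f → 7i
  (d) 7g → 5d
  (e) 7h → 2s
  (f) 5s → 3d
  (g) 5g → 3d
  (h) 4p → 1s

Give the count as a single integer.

1

(a) forbidden — Δl = -2 (E1 requires Δl = ±1)
(b) forbidden — Δl = +0 (E1 requires Δl = ±1)
(c) forbidden — Δl = +3 (E1 requires Δl = ±1)
(d) forbidden — Δl = -2 (E1 requires Δl = ±1)
(e) forbidden — Δl = -5 (E1 requires Δl = ±1)
(f) forbidden — Δl = +2 (E1 requires Δl = ±1)
(g) forbidden — Δl = -2 (E1 requires Δl = ±1)
(h) allowed
Total allowed: 1 of 8.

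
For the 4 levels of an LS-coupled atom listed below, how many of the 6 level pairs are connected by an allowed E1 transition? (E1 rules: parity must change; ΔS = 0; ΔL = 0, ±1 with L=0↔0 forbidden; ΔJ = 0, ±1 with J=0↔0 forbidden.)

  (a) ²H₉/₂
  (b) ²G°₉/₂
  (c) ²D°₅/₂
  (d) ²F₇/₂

3

(a)–(b): allowed.
(a)–(c): forbidden (ΔL, ΔJ).
(a)–(d): forbidden (parity, ΔL).
(b)–(c): forbidden (parity, ΔL, ΔJ).
(b)–(d): allowed.
(c)–(d): allowed.
Allowed pairs: 3 of 6.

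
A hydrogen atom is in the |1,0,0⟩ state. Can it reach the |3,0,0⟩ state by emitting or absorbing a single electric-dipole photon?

forbidden

Δl = 0 − 0 = +0; the E1 rule Δl = ±1 is violated.
Δm_l = 0 − (0) = +0. E1 requires Δm_l = 0, ±1: satisfied.
The transition is electric-dipole forbidden.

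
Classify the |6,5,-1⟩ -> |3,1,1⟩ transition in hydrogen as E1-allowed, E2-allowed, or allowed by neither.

Δl = 1 − 5 = -4; l_i + l_f = 6.
Δm_l = +2.
E1 (Δl = ±1, |Δm_l| ≤ 1): not satisfied.
E2 (Δl = 0,±2, l_i+l_f ≥ 2, |Δm_l| ≤ 2): not satisfied.

neither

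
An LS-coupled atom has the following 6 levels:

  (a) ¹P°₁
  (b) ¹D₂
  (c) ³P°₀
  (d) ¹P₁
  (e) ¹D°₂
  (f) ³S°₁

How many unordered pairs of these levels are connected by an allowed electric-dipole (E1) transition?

4

(a)–(b): allowed.
(a)–(c): forbidden (parity, ΔS).
(a)–(d): allowed.
(a)–(e): forbidden (parity).
(a)–(f): forbidden (parity, ΔS).
(b)–(c): forbidden (ΔS, ΔJ).
(b)–(d): forbidden (parity).
(b)–(e): allowed.
(b)–(f): forbidden (ΔS, ΔL).
(c)–(d): forbidden (ΔS).
(c)–(e): forbidden (parity, ΔS, ΔJ).
(c)–(f): forbidden (parity).
(d)–(e): allowed.
(d)–(f): forbidden (ΔS).
(e)–(f): forbidden (parity, ΔS, ΔL).
Allowed pairs: 4 of 15.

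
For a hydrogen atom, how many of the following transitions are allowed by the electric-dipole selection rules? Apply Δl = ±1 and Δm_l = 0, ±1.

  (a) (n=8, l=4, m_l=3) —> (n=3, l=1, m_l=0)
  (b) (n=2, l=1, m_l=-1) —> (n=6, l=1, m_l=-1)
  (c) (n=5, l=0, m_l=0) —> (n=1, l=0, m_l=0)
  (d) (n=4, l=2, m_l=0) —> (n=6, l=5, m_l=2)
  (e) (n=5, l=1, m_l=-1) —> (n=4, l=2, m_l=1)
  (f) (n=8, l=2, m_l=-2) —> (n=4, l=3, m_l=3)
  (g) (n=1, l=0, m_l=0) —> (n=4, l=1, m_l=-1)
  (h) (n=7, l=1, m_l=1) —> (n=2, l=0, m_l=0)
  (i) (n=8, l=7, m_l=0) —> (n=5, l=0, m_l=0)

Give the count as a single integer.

2

(a) forbidden — Δl = -3 (E1 requires Δl = ±1); Δm_l = -3 (E1 requires Δm_l = 0, ±1)
(b) forbidden — Δl = +0 (E1 requires Δl = ±1)
(c) forbidden — Δl = +0 (E1 requires Δl = ±1)
(d) forbidden — Δl = +3 (E1 requires Δl = ±1); Δm_l = +2 (E1 requires Δm_l = 0, ±1)
(e) forbidden — Δm_l = +2 (E1 requires Δm_l = 0, ±1)
(f) forbidden — Δm_l = +5 (E1 requires Δm_l = 0, ±1)
(g) allowed
(h) allowed
(i) forbidden — Δl = -7 (E1 requires Δl = ±1)
Total allowed: 2 of 9.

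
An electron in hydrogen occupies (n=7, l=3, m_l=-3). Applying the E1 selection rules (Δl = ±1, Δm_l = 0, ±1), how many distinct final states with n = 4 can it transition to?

1

E1 requires Δl = ±1, so l_f ∈ {2, 4}; with 0 ≤ l_f ≤ n_f−1 = 3, the allowed l_f values are {2}.
For l_f = 2: m_f ∈ {m_i−1, m_i, m_i+1} ∩ [−2, 2] = {-2} → 1 state.
Total: 1.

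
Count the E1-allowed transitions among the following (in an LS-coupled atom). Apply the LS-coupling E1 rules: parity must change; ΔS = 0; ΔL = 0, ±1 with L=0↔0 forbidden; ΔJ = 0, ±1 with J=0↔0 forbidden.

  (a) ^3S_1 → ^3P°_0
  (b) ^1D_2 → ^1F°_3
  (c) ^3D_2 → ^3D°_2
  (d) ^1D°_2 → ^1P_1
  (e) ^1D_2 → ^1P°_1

5

(a) allowed
(b) allowed
(c) allowed
(d) allowed
(e) allowed
Total allowed: 5 of 5.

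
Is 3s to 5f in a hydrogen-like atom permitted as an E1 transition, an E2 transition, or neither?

Δl = 3 − 0 = +3; l_i + l_f = 3.
E1 (Δl = ±1): not satisfied.
E2 (Δl = 0,±2, l_i+l_f ≥ 2): not satisfied.

neither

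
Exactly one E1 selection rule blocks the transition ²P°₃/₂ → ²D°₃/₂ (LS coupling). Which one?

Parity must change: odd → odd — fails.
ΔS = 0: S: 1/2 → 1/2 — passes.
ΔL = 0, ±1 (not L=0↔0): L: 1 → 2, ΔL = +1 — passes.
ΔJ = 0, ±1 (not J=0↔0): J: 3/2 → 3/2, ΔJ = +0 — passes.

parity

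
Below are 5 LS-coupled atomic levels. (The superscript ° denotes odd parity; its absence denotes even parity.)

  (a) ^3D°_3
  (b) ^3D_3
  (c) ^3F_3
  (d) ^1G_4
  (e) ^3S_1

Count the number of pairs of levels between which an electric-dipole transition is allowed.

(a)–(b): allowed.
(a)–(c): allowed.
(a)–(d): forbidden (ΔS, ΔL).
(a)–(e): forbidden (ΔL, ΔJ).
(b)–(c): forbidden (parity).
(b)–(d): forbidden (parity, ΔS, ΔL).
(b)–(e): forbidden (parity, ΔL, ΔJ).
(c)–(d): forbidden (parity, ΔS).
(c)–(e): forbidden (parity, ΔL, ΔJ).
(d)–(e): forbidden (parity, ΔS, ΔL, ΔJ).
Allowed pairs: 2 of 10.

2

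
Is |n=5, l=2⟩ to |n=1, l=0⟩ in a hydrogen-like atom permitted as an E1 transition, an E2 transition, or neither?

E2

Δl = 0 − 2 = -2; l_i + l_f = 2.
E1 (Δl = ±1): not satisfied.
E2 (Δl = 0,±2, l_i+l_f ≥ 2): satisfied.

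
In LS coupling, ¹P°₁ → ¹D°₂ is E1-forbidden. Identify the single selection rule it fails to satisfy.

ΔS = 0: S: 0 → 0 — passes.
ΔL = 0, ±1 (not L=0↔0): L: 1 → 2, ΔL = +1 — passes.
ΔJ = 0, ±1 (not J=0↔0): J: 1 → 2, ΔJ = +1 — passes.
Parity must change: odd → odd — fails.

parity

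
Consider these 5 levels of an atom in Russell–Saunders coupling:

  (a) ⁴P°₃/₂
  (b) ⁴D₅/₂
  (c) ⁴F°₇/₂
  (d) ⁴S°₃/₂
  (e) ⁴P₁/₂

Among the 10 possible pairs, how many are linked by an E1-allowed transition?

4

(a)–(b): allowed.
(a)–(c): forbidden (parity, ΔL, ΔJ).
(a)–(d): forbidden (parity).
(a)–(e): allowed.
(b)–(c): allowed.
(b)–(d): forbidden (ΔL).
(b)–(e): forbidden (parity, ΔJ).
(c)–(d): forbidden (parity, ΔL, ΔJ).
(c)–(e): forbidden (ΔL, ΔJ).
(d)–(e): allowed.
Allowed pairs: 4 of 10.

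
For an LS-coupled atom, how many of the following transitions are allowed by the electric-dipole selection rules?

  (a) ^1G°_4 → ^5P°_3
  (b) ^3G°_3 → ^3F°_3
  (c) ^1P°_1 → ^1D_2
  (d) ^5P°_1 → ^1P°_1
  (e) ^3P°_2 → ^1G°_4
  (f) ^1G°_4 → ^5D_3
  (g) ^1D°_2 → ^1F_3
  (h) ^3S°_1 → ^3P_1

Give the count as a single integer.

(a) forbidden (parity, ΔS, ΔL fail)
(b) forbidden (parity fails)
(c) allowed
(d) forbidden (parity, ΔS fail)
(e) forbidden (parity, ΔS, ΔL, ΔJ fail)
(f) forbidden (ΔS, ΔL fail)
(g) allowed
(h) allowed
Total allowed: 3 of 8.

3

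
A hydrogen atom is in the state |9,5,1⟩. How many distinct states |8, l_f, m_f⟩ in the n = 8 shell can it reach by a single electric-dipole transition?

6

E1 requires Δl = ±1, so l_f ∈ {4, 6}; with 0 ≤ l_f ≤ n_f−1 = 7, the allowed l_f values are {4, 6}.
For l_f = 4: m_f ∈ {m_i−1, m_i, m_i+1} ∩ [−4, 4] = {0, 1, 2} → 3 states.
For l_f = 6: m_f ∈ {m_i−1, m_i, m_i+1} ∩ [−6, 6] = {0, 1, 2} → 3 states.
Total: 6.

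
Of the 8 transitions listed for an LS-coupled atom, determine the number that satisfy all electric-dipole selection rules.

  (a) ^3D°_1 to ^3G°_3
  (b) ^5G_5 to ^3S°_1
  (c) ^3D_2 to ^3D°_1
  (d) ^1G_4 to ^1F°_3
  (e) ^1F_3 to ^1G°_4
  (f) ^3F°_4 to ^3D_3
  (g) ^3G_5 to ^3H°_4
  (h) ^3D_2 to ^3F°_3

(a) forbidden (parity, ΔL, ΔJ fail)
(b) forbidden (ΔS, ΔL, ΔJ fail)
(c) allowed
(d) allowed
(e) allowed
(f) allowed
(g) allowed
(h) allowed
Total allowed: 6 of 8.

6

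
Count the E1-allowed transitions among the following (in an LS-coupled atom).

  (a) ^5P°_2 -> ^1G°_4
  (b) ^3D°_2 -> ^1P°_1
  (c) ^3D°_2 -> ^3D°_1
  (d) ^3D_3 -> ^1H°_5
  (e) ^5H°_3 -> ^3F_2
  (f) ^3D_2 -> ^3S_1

0

(a) forbidden (parity, ΔS, ΔL, ΔJ fail)
(b) forbidden (parity, ΔS fail)
(c) forbidden (parity fails)
(d) forbidden (ΔS, ΔL, ΔJ fail)
(e) forbidden (ΔS, ΔL fail)
(f) forbidden (parity, ΔL fail)
Total allowed: 0 of 6.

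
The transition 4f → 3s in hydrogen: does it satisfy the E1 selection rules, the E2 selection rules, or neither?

Δl = 0 − 3 = -3; l_i + l_f = 3.
E1 (Δl = ±1): not satisfied.
E2 (Δl = 0,±2, l_i+l_f ≥ 2): not satisfied.

neither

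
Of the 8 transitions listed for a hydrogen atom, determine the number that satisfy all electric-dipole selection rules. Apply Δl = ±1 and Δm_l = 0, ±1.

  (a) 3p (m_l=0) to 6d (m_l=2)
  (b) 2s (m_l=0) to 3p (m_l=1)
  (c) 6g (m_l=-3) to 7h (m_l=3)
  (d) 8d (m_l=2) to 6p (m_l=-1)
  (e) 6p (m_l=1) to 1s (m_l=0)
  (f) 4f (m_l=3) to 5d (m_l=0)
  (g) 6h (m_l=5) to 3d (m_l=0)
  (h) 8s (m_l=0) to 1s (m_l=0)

2

(a) forbidden — Δm_l = +2 (E1 requires Δm_l = 0, ±1)
(b) allowed
(c) forbidden — Δm_l = +6 (E1 requires Δm_l = 0, ±1)
(d) forbidden — Δm_l = -3 (E1 requires Δm_l = 0, ±1)
(e) allowed
(f) forbidden — Δm_l = -3 (E1 requires Δm_l = 0, ±1)
(g) forbidden — Δl = -3 (E1 requires Δl = ±1); Δm_l = -5 (E1 requires Δm_l = 0, ±1)
(h) forbidden — Δl = +0 (E1 requires Δl = ±1)
Total allowed: 2 of 8.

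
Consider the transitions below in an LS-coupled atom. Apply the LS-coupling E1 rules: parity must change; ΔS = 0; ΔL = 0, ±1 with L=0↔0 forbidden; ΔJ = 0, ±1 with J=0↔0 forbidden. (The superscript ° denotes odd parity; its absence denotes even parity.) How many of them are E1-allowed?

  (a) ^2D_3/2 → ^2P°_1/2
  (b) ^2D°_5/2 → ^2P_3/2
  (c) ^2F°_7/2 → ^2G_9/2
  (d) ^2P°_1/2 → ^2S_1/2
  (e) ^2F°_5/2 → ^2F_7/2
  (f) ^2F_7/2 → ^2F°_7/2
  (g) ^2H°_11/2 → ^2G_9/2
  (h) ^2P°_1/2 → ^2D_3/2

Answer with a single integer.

8

(a) allowed
(b) allowed
(c) allowed
(d) allowed
(e) allowed
(f) allowed
(g) allowed
(h) allowed
Total allowed: 8 of 8.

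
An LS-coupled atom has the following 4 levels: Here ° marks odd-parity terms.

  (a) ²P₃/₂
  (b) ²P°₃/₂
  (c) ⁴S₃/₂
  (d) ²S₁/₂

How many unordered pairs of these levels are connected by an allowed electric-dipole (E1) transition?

(a)–(b): allowed.
(a)–(c): forbidden (parity, ΔS).
(a)–(d): forbidden (parity).
(b)–(c): forbidden (ΔS).
(b)–(d): allowed.
(c)–(d): forbidden (parity, ΔS, ΔL).
Allowed pairs: 2 of 6.

2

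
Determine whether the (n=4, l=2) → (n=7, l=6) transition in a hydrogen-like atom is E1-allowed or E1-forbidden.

forbidden

Initial l = 2, final l = 6, so Δl = +4. E1 requires Δl = ±1: violated.
The transition is electric-dipole forbidden.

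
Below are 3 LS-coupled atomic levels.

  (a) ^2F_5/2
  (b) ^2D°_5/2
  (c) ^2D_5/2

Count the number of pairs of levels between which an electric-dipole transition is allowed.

2

(a)–(b): allowed.
(a)–(c): forbidden (parity).
(b)–(c): allowed.
Allowed pairs: 2 of 3.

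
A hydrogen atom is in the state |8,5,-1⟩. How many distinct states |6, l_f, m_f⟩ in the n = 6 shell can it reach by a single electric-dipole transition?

E1 requires Δl = ±1, so l_f ∈ {4, 6}; with 0 ≤ l_f ≤ n_f−1 = 5, the allowed l_f values are {4}.
For l_f = 4: m_f ∈ {m_i−1, m_i, m_i+1} ∩ [−4, 4] = {-2, -1, 0} → 3 states.
Total: 3.

3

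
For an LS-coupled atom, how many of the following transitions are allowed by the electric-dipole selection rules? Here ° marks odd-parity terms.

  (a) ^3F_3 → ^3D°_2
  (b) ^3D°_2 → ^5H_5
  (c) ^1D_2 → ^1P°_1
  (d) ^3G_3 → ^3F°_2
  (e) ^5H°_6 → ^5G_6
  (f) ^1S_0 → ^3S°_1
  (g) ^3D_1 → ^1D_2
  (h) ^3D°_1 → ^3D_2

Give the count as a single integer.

5

(a) allowed
(b) forbidden (ΔS, ΔL, ΔJ fail)
(c) allowed
(d) allowed
(e) allowed
(f) forbidden (ΔS, ΔL fail)
(g) forbidden (parity, ΔS fail)
(h) allowed
Total allowed: 5 of 8.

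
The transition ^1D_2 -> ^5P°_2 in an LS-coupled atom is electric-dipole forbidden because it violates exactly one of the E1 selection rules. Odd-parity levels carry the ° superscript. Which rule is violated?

the ΔS = 0 rule

Reading off the term symbols: S 0→2, L 2→1, J 2→2, parity even→odd.
Parity must change: even → odd — passes.
ΔS = 0: S: 0 → 2 — fails.
ΔL = 0, ±1 (not L=0↔0): L: 2 → 1, ΔL = -1 — passes.
ΔJ = 0, ±1 (not J=0↔0): J: 2 → 2, ΔJ = +0 — passes.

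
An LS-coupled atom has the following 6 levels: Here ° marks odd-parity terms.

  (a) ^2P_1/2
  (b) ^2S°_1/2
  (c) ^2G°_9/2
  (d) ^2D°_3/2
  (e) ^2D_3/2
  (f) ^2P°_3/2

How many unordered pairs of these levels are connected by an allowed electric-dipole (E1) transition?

5

(a)–(b): allowed.
(a)–(c): forbidden (ΔL, ΔJ).
(a)–(d): allowed.
(a)–(e): forbidden (parity).
(a)–(f): allowed.
(b)–(c): forbidden (parity, ΔL, ΔJ).
(b)–(d): forbidden (parity, ΔL).
(b)–(e): forbidden (ΔL).
(b)–(f): forbidden (parity).
(c)–(d): forbidden (parity, ΔL, ΔJ).
(c)–(e): forbidden (ΔL, ΔJ).
(c)–(f): forbidden (parity, ΔL, ΔJ).
(d)–(e): allowed.
(d)–(f): forbidden (parity).
(e)–(f): allowed.
Allowed pairs: 5 of 15.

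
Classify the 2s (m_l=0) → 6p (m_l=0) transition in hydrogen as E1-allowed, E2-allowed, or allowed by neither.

Δl = 1 − 0 = +1; l_i + l_f = 1.
Δm_l = +0.
E1 (Δl = ±1, |Δm_l| ≤ 1): satisfied.
E2 (Δl = 0,±2, l_i+l_f ≥ 2, |Δm_l| ≤ 2): not satisfied.

E1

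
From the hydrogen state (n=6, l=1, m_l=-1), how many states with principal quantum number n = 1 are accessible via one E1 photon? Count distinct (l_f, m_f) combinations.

E1 requires Δl = ±1, so l_f ∈ {0, 2}; with 0 ≤ l_f ≤ n_f−1 = 0, the allowed l_f values are {0}.
For l_f = 0: m_f ∈ {m_i−1, m_i, m_i+1} ∩ [−0, 0] = {0} → 1 state.
Total: 1.

1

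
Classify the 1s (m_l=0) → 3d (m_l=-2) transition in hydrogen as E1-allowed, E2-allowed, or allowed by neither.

Δl = 2 − 0 = +2; l_i + l_f = 2.
Δm_l = -2.
E1 (Δl = ±1, |Δm_l| ≤ 1): not satisfied.
E2 (Δl = 0,±2, l_i+l_f ≥ 2, |Δm_l| ≤ 2): satisfied.

E2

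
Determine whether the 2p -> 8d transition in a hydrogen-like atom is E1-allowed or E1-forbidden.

Δl = 2 − 1 = +1; the E1 rule Δl = ±1 is satisfied.
All E1 selection rules are satisfied.

allowed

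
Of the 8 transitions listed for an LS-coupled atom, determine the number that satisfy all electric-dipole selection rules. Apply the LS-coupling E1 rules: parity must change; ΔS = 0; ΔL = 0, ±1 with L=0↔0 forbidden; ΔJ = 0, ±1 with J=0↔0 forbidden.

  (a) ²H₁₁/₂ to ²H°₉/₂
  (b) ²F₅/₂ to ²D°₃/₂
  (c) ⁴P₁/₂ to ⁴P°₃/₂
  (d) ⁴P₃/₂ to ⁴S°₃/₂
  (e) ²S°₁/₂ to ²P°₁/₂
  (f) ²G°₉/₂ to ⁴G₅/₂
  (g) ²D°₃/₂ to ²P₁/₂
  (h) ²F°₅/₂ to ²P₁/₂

5

(a) allowed
(b) allowed
(c) allowed
(d) allowed
(e) forbidden (parity fails)
(f) forbidden (ΔS, ΔJ fail)
(g) allowed
(h) forbidden (ΔL, ΔJ fail)
Total allowed: 5 of 8.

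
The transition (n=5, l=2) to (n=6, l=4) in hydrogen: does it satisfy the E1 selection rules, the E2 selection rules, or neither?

Δl = 4 − 2 = +2; l_i + l_f = 6.
E1 (Δl = ±1): not satisfied.
E2 (Δl = 0,±2, l_i+l_f ≥ 2): satisfied.

E2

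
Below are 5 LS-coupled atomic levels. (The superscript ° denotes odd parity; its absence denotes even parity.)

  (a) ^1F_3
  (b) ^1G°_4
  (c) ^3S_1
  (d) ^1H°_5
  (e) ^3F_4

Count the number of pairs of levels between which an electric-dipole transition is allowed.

(a)–(b): allowed.
(a)–(c): forbidden (parity, ΔS, ΔL, ΔJ).
(a)–(d): forbidden (ΔL, ΔJ).
(a)–(e): forbidden (parity, ΔS).
(b)–(c): forbidden (ΔS, ΔL, ΔJ).
(b)–(d): forbidden (parity).
(b)–(e): forbidden (ΔS).
(c)–(d): forbidden (ΔS, ΔL, ΔJ).
(c)–(e): forbidden (parity, ΔL, ΔJ).
(d)–(e): forbidden (ΔS, ΔL).
Allowed pairs: 1 of 10.

1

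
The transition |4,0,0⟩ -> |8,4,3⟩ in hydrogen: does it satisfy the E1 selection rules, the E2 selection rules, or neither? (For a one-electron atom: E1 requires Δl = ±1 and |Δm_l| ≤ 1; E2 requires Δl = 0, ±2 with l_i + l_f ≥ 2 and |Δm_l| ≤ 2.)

neither

Δl = 4 − 0 = +4; l_i + l_f = 4.
Δm_l = +3.
E1 (Δl = ±1, |Δm_l| ≤ 1): not satisfied.
E2 (Δl = 0,±2, l_i+l_f ≥ 2, |Δm_l| ≤ 2): not satisfied.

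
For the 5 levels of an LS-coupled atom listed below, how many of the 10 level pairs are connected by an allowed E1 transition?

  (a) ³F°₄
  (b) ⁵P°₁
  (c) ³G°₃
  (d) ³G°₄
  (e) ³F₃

(a)–(b): forbidden (parity, ΔS, ΔL, ΔJ).
(a)–(c): forbidden (parity).
(a)–(d): forbidden (parity).
(a)–(e): allowed.
(b)–(c): forbidden (parity, ΔS, ΔL, ΔJ).
(b)–(d): forbidden (parity, ΔS, ΔL, ΔJ).
(b)–(e): forbidden (ΔS, ΔL, ΔJ).
(c)–(d): forbidden (parity).
(c)–(e): allowed.
(d)–(e): allowed.
Allowed pairs: 3 of 10.

3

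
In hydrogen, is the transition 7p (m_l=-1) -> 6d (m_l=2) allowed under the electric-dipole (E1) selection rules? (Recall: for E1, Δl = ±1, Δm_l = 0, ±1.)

Initial l = 1, final l = 2, so Δl = +1. E1 requires Δl = ±1: ✓.
Δm_l = 2 − (-1) = +3. E1 requires Δm_l = 0, ±1: ✗.
The transition is electric-dipole forbidden.

forbidden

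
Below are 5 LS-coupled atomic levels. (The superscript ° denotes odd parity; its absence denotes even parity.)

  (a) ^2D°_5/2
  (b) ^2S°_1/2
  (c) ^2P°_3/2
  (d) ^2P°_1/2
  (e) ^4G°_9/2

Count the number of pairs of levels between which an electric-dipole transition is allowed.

0

(a)–(b): forbidden (parity, ΔL, ΔJ).
(a)–(c): forbidden (parity).
(a)–(d): forbidden (parity, ΔJ).
(a)–(e): forbidden (parity, ΔS, ΔL, ΔJ).
(b)–(c): forbidden (parity).
(b)–(d): forbidden (parity).
(b)–(e): forbidden (parity, ΔS, ΔL, ΔJ).
(c)–(d): forbidden (parity).
(c)–(e): forbidden (parity, ΔS, ΔL, ΔJ).
(d)–(e): forbidden (parity, ΔS, ΔL, ΔJ).
Allowed pairs: 0 of 10.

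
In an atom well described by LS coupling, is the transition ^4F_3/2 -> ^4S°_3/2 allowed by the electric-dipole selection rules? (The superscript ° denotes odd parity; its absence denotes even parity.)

Initial level: S=3/2, L=3, J=3/2, parity even. Final level: S=3/2, L=0, J=3/2, parity odd.
Parity must change: even → odd — ok.
ΔS = 0: S: 3/2 → 3/2 — ok.
ΔL = 0, ±1 (not L=0↔0): L: 3 → 0, ΔL = -3 — fails.
ΔJ = 0, ±1 (not J=0↔0): J: 3/2 → 3/2, ΔJ = +0 — ok.
Rule(s) violated: ΔL.

forbidden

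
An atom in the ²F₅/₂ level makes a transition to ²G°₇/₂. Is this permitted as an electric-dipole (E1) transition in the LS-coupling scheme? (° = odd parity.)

Reading off the term symbols: S 1/2→1/2, L 3→4, J 5/2→7/2, parity even→odd.
Parity must change: even → odd — ok.
ΔJ = 0, ±1 (not J=0↔0): J: 5/2 → 7/2, ΔJ = +1 — ok.
ΔS = 0: S: 1/2 → 1/2 — ok.
ΔL = 0, ±1 (not L=0↔0): L: 3 → 4, ΔL = +1 — ok.
All four E1 rules are satisfied.

allowed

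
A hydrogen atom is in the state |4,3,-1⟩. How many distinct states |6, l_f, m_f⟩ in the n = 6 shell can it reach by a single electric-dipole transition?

6

E1 requires Δl = ±1, so l_f ∈ {2, 4}; with 0 ≤ l_f ≤ n_f−1 = 5, the allowed l_f values are {2, 4}.
For l_f = 2: m_f ∈ {m_i−1, m_i, m_i+1} ∩ [−2, 2] = {-2, -1, 0} → 3 states.
For l_f = 4: m_f ∈ {m_i−1, m_i, m_i+1} ∩ [−4, 4] = {-2, -1, 0} → 3 states.
Total: 6.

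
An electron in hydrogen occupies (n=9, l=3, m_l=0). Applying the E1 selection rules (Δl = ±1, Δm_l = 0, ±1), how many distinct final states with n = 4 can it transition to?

E1 requires Δl = ±1, so l_f ∈ {2, 4}; with 0 ≤ l_f ≤ n_f−1 = 3, the allowed l_f values are {2}.
For l_f = 2: m_f ∈ {m_i−1, m_i, m_i+1} ∩ [−2, 2] = {-1, 0, 1} → 3 states.
Total: 3.

3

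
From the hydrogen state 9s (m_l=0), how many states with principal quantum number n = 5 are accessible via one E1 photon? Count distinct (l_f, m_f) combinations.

E1 requires Δl = ±1, so l_f ∈ {-1, 1}; with 0 ≤ l_f ≤ n_f−1 = 4, the allowed l_f values are {1}.
For l_f = 1: m_f ∈ {m_i−1, m_i, m_i+1} ∩ [−1, 1] = {-1, 0, 1} → 3 states.
Total: 3.

3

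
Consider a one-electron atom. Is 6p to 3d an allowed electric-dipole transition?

allowed

Initial l = 1, final l = 2, so Δl = +1. E1 requires Δl = ±1: ok.
All E1 selection rules are satisfied.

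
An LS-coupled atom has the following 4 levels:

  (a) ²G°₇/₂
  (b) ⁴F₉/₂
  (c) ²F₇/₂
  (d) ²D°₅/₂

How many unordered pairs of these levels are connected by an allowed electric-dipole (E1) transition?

2

(a)–(b): forbidden (ΔS).
(a)–(c): allowed.
(a)–(d): forbidden (parity, ΔL).
(b)–(c): forbidden (parity, ΔS).
(b)–(d): forbidden (ΔS, ΔJ).
(c)–(d): allowed.
Allowed pairs: 2 of 6.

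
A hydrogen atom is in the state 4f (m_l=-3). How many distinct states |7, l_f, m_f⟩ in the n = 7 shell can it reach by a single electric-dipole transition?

E1 requires Δl = ±1, so l_f ∈ {2, 4}; with 0 ≤ l_f ≤ n_f−1 = 6, the allowed l_f values are {2, 4}.
For l_f = 2: m_f ∈ {m_i−1, m_i, m_i+1} ∩ [−2, 2] = {-2} → 1 state.
For l_f = 4: m_f ∈ {m_i−1, m_i, m_i+1} ∩ [−4, 4] = {-4, -3, -2} → 3 states.
Total: 4.

4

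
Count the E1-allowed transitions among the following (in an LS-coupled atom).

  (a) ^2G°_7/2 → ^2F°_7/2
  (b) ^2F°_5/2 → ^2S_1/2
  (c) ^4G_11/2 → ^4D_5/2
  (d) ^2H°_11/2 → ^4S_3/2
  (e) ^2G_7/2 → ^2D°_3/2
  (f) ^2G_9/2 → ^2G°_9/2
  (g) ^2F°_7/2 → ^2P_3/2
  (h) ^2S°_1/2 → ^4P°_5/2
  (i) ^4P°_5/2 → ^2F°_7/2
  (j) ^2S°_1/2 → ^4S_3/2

1

(a) forbidden (parity fails)
(b) forbidden (ΔL, ΔJ fail)
(c) forbidden (parity, ΔL, ΔJ fail)
(d) forbidden (ΔS, ΔL, ΔJ fail)
(e) forbidden (ΔL, ΔJ fail)
(f) allowed
(g) forbidden (ΔL, ΔJ fail)
(h) forbidden (parity, ΔS, ΔJ fail)
(i) forbidden (parity, ΔS, ΔL fail)
(j) forbidden (ΔS, ΔL fail)
Total allowed: 1 of 10.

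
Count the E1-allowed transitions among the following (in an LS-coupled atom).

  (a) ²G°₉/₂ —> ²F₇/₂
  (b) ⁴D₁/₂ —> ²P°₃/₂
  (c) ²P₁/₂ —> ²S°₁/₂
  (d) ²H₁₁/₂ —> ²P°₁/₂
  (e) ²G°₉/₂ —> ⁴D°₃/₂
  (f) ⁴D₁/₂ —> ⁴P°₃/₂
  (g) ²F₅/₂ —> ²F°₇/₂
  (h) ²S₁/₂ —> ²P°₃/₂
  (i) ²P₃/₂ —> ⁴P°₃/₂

5

(a) allowed
(b) forbidden (ΔS fails)
(c) allowed
(d) forbidden (ΔL, ΔJ fail)
(e) forbidden (parity, ΔS, ΔL, ΔJ fail)
(f) allowed
(g) allowed
(h) allowed
(i) forbidden (ΔS fails)
Total allowed: 5 of 9.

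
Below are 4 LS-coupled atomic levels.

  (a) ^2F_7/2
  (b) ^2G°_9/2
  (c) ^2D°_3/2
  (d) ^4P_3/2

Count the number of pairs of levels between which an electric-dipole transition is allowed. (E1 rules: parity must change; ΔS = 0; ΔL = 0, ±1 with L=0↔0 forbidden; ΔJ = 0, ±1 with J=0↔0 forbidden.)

1

(a)–(b): allowed.
(a)–(c): forbidden (ΔJ).
(a)–(d): forbidden (parity, ΔS, ΔL, ΔJ).
(b)–(c): forbidden (parity, ΔL, ΔJ).
(b)–(d): forbidden (ΔS, ΔL, ΔJ).
(c)–(d): forbidden (ΔS).
Allowed pairs: 1 of 6.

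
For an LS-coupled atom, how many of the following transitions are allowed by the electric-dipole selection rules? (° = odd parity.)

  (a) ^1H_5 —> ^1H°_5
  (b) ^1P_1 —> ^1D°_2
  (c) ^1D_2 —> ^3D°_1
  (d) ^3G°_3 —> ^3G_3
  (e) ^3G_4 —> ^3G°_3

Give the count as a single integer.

(a) allowed
(b) allowed
(c) forbidden (ΔS fails)
(d) allowed
(e) allowed
Total allowed: 4 of 5.

4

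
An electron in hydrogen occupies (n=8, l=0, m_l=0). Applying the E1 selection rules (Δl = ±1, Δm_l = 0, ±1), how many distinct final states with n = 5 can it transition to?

3

E1 requires Δl = ±1, so l_f ∈ {-1, 1}; with 0 ≤ l_f ≤ n_f−1 = 4, the allowed l_f values are {1}.
For l_f = 1: m_f ∈ {m_i−1, m_i, m_i+1} ∩ [−1, 1] = {-1, 0, 1} → 3 states.
Total: 3.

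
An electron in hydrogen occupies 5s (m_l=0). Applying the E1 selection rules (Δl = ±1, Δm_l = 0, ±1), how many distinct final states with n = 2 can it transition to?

E1 requires Δl = ±1, so l_f ∈ {-1, 1}; with 0 ≤ l_f ≤ n_f−1 = 1, the allowed l_f values are {1}.
For l_f = 1: m_f ∈ {m_i−1, m_i, m_i+1} ∩ [−1, 1] = {-1, 0, 1} → 3 states.
Total: 3.

3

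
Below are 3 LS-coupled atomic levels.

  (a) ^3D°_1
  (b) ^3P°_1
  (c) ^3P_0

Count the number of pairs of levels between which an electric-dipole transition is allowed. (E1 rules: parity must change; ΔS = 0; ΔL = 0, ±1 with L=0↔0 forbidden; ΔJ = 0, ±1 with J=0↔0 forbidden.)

2

(a)–(b): forbidden (parity).
(a)–(c): allowed.
(b)–(c): allowed.
Allowed pairs: 2 of 3.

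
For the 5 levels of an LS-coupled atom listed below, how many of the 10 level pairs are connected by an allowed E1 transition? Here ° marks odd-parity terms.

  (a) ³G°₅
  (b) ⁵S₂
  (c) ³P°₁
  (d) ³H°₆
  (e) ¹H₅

(a)–(b): forbidden (ΔS, ΔL, ΔJ).
(a)–(c): forbidden (parity, ΔL, ΔJ).
(a)–(d): forbidden (parity).
(a)–(e): forbidden (ΔS).
(b)–(c): forbidden (ΔS).
(b)–(d): forbidden (ΔS, ΔL, ΔJ).
(b)–(e): forbidden (parity, ΔS, ΔL, ΔJ).
(c)–(d): forbidden (parity, ΔL, ΔJ).
(c)–(e): forbidden (ΔS, ΔL, ΔJ).
(d)–(e): forbidden (ΔS).
Allowed pairs: 0 of 10.

0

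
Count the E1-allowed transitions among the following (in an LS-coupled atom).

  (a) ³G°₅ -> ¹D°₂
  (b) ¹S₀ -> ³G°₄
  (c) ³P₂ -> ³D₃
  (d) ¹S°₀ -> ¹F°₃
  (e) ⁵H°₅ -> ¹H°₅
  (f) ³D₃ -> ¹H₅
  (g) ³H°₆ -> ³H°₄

0

(a) forbidden (parity, ΔS, ΔL, ΔJ fail)
(b) forbidden (ΔS, ΔL, ΔJ fail)
(c) forbidden (parity fails)
(d) forbidden (parity, ΔL, ΔJ fail)
(e) forbidden (parity, ΔS fail)
(f) forbidden (parity, ΔS, ΔL, ΔJ fail)
(g) forbidden (parity, ΔJ fail)
Total allowed: 0 of 7.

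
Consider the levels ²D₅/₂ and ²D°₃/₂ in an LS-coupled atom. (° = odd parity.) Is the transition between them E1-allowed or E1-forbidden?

allowed

Initial level: S=1/2, L=2, J=5/2, parity even. Final level: S=1/2, L=2, J=3/2, parity odd.
Parity must change: even → odd — ok.
ΔL = 0, ±1 (not L=0↔0): L: 2 → 2, ΔL = +0 — ok.
ΔS = 0: S: 1/2 → 1/2 — ok.
ΔJ = 0, ±1 (not J=0↔0): J: 5/2 → 3/2, ΔJ = -1 — ok.
All four E1 rules are satisfied.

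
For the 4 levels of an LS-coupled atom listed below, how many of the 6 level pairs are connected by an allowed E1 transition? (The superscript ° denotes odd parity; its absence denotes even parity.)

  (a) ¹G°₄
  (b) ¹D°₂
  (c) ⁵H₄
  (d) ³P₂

0

(a)–(b): forbidden (parity, ΔL, ΔJ).
(a)–(c): forbidden (ΔS).
(a)–(d): forbidden (ΔS, ΔL, ΔJ).
(b)–(c): forbidden (ΔS, ΔL, ΔJ).
(b)–(d): forbidden (ΔS).
(c)–(d): forbidden (parity, ΔS, ΔL, ΔJ).
Allowed pairs: 0 of 6.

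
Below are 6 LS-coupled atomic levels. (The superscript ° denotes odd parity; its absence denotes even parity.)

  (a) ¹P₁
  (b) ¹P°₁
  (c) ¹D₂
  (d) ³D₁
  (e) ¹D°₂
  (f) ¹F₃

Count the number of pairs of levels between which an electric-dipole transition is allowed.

5

(a)–(b): allowed.
(a)–(c): forbidden (parity).
(a)–(d): forbidden (parity, ΔS).
(a)–(e): allowed.
(a)–(f): forbidden (parity, ΔL, ΔJ).
(b)–(c): allowed.
(b)–(d): forbidden (ΔS).
(b)–(e): forbidden (parity).
(b)–(f): forbidden (ΔL, ΔJ).
(c)–(d): forbidden (parity, ΔS).
(c)–(e): allowed.
(c)–(f): forbidden (parity).
(d)–(e): forbidden (ΔS).
(d)–(f): forbidden (parity, ΔS, ΔJ).
(e)–(f): allowed.
Allowed pairs: 5 of 15.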